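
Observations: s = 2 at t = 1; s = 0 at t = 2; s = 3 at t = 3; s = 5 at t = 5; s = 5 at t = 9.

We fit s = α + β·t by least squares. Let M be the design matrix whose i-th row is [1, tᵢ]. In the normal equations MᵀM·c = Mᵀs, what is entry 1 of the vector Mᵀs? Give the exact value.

Entry 1 ↔ basis 1, so (Mᵀs)_{1} = Σᵢ sᵢ = (1)·(2) + (1)·(0) + (1)·(3) + (1)·(5) + (1)·(5) = 15.

15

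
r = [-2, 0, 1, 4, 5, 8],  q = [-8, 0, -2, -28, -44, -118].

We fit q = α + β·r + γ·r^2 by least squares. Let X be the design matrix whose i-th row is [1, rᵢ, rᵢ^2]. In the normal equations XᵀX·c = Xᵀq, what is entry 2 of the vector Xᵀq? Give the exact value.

Entry 2 ↔ basis r, so (Xᵀq)_{2} = Σᵢ (r)·qᵢ = (-2)·(-8) + (0)·(0) + (1)·(-2) + (4)·(-28) + (5)·(-44) + (8)·(-118) = -1262.

-1262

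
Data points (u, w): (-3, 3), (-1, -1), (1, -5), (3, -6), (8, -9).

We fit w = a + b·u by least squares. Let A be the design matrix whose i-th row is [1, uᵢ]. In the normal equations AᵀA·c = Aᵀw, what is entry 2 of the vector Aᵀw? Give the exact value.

Entry 2 ↔ basis u, so (Aᵀw)_{2} = Σᵢ (u)·wᵢ = (-3)·(3) + (-1)·(-1) + (1)·(-5) + (3)·(-6) + (8)·(-9) = -103.

-103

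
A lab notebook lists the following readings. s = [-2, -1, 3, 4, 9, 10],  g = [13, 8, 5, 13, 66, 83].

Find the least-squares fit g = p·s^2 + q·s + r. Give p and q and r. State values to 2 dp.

Setting ∂/∂p … = 0 gives: 16915·p + 1811·q + 211·r = 13959;  1811·p + 211·q + 23·r = 1457;  211·p + 23·q + 6·r = 188.
Inverting the 3×3 Gram matrix, [p, q, r]ᵀ = [493829/485832, -1116673/485832, 178083/40486]ᵀ.

p = 1.02, q = -2.30, r = 4.40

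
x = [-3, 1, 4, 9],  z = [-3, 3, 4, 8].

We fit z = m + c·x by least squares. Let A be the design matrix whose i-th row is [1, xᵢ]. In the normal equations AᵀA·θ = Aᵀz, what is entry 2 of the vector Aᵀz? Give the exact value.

100

Entry 2 ↔ basis x, so (Aᵀz)_{2} = Σᵢ (x)·zᵢ = (-3)·(-3) + (1)·(3) + (4)·(4) + (9)·(8) = 100.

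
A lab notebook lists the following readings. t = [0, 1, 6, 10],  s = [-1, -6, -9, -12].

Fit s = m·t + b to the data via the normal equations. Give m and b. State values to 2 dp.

Compute the Gram sums: Σt·t = 137, Σt = 17, Σ1 = 4.
Moment sums: Σt·s = -180, Σs = -28.
MᵀM·[m, b]ᵀ = Mᵀs becomes [[137, 17]; [17, 4]]·[m, b]ᵀ = [-180, -28]ᵀ.
Δ = 137·4 − 17² = 259.
m = ((-180)·4 − 17·(-28))/259 = -244/259; b = (137·(-28) − 17·(-180))/259 = -776/259.

m = -0.94, b = -3.00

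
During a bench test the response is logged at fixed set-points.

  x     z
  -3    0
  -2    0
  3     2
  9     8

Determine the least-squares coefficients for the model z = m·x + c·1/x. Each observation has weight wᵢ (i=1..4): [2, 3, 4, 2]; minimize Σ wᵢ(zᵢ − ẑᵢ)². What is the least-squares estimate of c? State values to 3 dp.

With design matrix A, AᵀWA = [[228, 11]; [11, 467/324]] and AᵀWz = [168, 40/9]ᵀ.
Δ = 228·(467/324) − 11² = 5606/27.
m = (168·(467/324) − 11·(40/9))/(5606/27) = 2609/2803; c = (228·(40/9) − 11·168)/(5606/27) = -11268/2803.

c = -4.020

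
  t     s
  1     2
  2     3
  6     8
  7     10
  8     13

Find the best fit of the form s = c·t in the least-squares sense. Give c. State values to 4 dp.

Forming XᵀX = [[154]] and Xᵀs = [230]ᵀ gives XᵀX·[c]ᵀ = Xᵀs.
c = 230/154 = 1.49351.

c = 1.4935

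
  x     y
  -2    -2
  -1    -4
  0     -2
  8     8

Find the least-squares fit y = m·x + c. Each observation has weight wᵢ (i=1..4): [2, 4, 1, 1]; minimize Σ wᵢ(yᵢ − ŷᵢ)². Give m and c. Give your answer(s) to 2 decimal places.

m = 1.16, c = -1.75

Normal-equation sums: Σwᵢ·x·x = 76, Σwᵢ·x = 0, Σwᵢ·1 = 8.
Moment sums: Σwᵢ·x·y = 88, Σwᵢ·y = -14.
MᵀWM·[m, c]ᵀ = MᵀWy becomes [[76, 0]; [0, 8]]·[m, c]ᵀ = [88, -14]ᵀ.
det = 76·8 − 0² = 608.
m = (88·8 − 0·(-14))/608 = 22/19; c = (76·(-14) − 0·88)/608 = -7/4.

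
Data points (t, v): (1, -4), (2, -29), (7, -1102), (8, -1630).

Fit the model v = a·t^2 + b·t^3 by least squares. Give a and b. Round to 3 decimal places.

a = -1.507, b = -2.996

Compute the Gram sums: Σt^2·t^2 = 6514, Σt^2·t^3 = 49608, Σt^3·t^3 = 379858.
Right-hand side: Σt^2·v = -158438, Σt^3·v = -1212782.
So AᵀA·[a, b]ᵀ = Aᵀv: [[6514, 49608]; [49608, 379858]]·[a, b]ᵀ = [-158438, -1212782]ᵀ.
det = 6514·379858 − 49608² = 13441348.
a = ((-158438)·379858 − 49608·(-1212782))/13441348 = -5063087/3360337; b = (6514·(-1212782) − 49608·(-158438))/13441348 = -10067411/3360337.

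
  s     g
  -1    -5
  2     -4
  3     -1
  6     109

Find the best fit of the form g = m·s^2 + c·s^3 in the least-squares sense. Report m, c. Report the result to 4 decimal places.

Entries of XᵀX: Σs^2·s^2 = 1394, Σs^2·s^3 = 8050, Σs^3·s^3 = 47450.
Right-hand side: Σs^2·g = 3894, Σs^3·g = 23490.
So XᵀX·[m, c]ᵀ = Xᵀg: [[1394, 8050]; [8050, 47450]]·[m, c]ᵀ = [3894, 23490]ᵀ.
Eliminating c: 47450·(row 1) − 8050·(row 2) gives 1342800·m = 47450·3894 − 8050·23490 = -4324200, so m = -7207/2238.
Then c = (23490 − 8050·(-7207/2238))/47450 = 11653/11190.

m = -3.2203, c = 1.0414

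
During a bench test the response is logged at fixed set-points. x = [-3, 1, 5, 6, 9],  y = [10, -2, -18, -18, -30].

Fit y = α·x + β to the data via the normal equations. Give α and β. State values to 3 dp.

α = -3.339, β = 0.422

The normal equations are: 152·α + 18·β = -500;  18·α + 5·β = -58.
Δ = 152·5 − 18² = 436.
α = ((-500)·5 − 18·(-58))/436 = -364/109; β = (152·(-58) − 18·(-500))/436 = 46/109.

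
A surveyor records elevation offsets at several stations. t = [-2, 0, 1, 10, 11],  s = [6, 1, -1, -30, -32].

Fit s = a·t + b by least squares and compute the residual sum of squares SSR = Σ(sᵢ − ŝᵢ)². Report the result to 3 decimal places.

SSR = 2.738

With design matrix M, MᵀM = [[226, 20]; [20, 5]] and Mᵀs = [-665, -56]ᵀ.
Δ = 226·5 − 20² = 730.
a = ((-665)·5 − 20·(-56))/730 = -441/146; b = (226·(-56) − 20·(-665))/730 = 322/365.
Residuals: -337/365, 43/365, 831/730, -247/365, 251/730; SSR = 1999/730.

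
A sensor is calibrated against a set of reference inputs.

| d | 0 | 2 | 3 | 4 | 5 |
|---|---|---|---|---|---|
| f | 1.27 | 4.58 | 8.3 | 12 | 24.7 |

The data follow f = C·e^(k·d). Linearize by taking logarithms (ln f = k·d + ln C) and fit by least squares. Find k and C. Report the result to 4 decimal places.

k = 0.5793, C = 1.3387

Linearized form: ln f = k·d + ln C. From the 5 transformed points,
AᵀA = [[54.0000, 14.0000]; [14.0000, 5]], rhs = [35.3658, 9.5687]ᵀ  (here Σd = 14.0000, Σ(d)² = 54.0000, Σln f = 9.5687, Σd·ln f = 35.3658).
Δ = 54.0000·5 − (14.0000)² = 74.0000; k = (35.3658·5 − 14.0000·9.5687)/74.0000 = 0.57929, ln C = (54.0000·9.5687 − 14.0000·35.3658)/74.0000 = 0.29172, so C = exp(0.29172) = 1.33873.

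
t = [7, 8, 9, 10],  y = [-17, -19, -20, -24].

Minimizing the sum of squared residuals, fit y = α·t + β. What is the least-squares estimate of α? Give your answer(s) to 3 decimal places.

α = -2.200

Compute the Gram sums: Σt·t = 294, Σt = 34, Σ1 = 4.
Moment sums: Σt·y = -691, Σy = -80.
Δ = 294·4 − 34² = 20.
α = ((-691)·4 − 34·(-80))/20 = -11/5; β = (294·(-80) − 34·(-691))/20 = -13/10.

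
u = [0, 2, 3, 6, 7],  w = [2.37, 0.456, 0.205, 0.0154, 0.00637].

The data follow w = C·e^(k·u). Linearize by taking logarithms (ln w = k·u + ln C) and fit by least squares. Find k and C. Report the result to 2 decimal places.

Linearized form: ln w = k·u + ln C. From the 5 transformed points,
Sums: Σu = 18.0000, Σ(u)² = 98.0000, Σln w = -10.7367, Σu·ln w = -66.7582.
Normal system: [[98.0000, 18.0000]; [18.0000, 5]]·[k, ln C]ᵀ = [-66.7582, -10.7367]ᵀ.
Slope k = (n·Σu·ln w − Σu·Σln w)/(n·Σ(u)² − (Σu)²) = (5·-66.7582 − 18.0000·-10.7367)/166.0000 = -0.84657; ln C = (Σln w − k·Σu)/n = 0.90033, so C = exp(0.90033) = 2.46041.

k = -0.85, C = 2.46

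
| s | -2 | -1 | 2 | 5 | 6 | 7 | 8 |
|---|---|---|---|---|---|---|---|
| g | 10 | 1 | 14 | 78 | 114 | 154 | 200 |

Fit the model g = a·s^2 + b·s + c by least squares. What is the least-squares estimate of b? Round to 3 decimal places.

b = 0.830

The normal equations are: 8451·a + 1195·b + 183·c = 26497;  1195·a + 183·b + 25·c = 3759;  183·a + 25·b + 7·c = 571.
(Σs^2·s^2 = 8451, Σs^2·s = 1195, Σs^2 = 183, Σs·s = 183, Σs = 25, Σ1 = 7, Σs^2·g = 26497, Σs·g = 3759, Σg = 571.)
Row-reducing yields a = 267957/88361, b = 73373/88361, c = -4575/6797.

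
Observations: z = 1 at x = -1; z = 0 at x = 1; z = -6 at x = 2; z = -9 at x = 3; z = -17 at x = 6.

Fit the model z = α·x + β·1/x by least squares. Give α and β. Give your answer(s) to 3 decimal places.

α = -2.995, β = 2.153

With design matrix M, MᵀM = [[51, 5]; [5, 43/18]] and Mᵀz = [-142, -59/6]ᵀ.
Eliminating β: (43/18)·(row 1) − 5·(row 2) gives (581/6)·α = (43/18)·(-142) − 5·(-59/6) = -5221/18, so α = -5221/1743.
Then β = ((-59/6) − 5·(-5221/1743))/(43/18) = 1251/581.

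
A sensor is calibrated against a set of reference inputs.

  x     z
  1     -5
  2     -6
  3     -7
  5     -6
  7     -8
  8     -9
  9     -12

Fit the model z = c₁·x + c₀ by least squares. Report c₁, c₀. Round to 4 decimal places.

Compute the Gram sums: Σx·x = 233, Σx = 35, Σ1 = 7.
And Σx·z = -304, Σz = -53.
So AᵀA·[c₁, c₀]ᵀ = Aᵀz: [[233, 35]; [35, 7]]·[c₁, c₀]ᵀ = [-304, -53]ᵀ.
Determinant 233·7 − 35² = 406.
c₁ = ((-304)·7 − 35·(-53))/406 = -39/58; c₀ = (233·(-53) − 35·(-304))/406 = -1709/406.

c₁ = -0.6724, c₀ = -4.2094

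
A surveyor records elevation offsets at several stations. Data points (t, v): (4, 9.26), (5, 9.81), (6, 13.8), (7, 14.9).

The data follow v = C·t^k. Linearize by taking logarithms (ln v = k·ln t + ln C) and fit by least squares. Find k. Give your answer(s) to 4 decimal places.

With ln vᵢ as the transformed response and ln tᵢ as the regressor:
AᵀA = [[11.5091, 6.7334]; [6.7334, 4]], rhs = [16.7199, 9.8351]ᵀ  (here Σln t = 6.7334, Σ(ln t)² = 11.5091, Σln v = 9.8351, Σln t·ln v = 16.7199).
Δ = 11.5091·4 − (6.7334)² = 0.6976; k = (16.7199·4 − 6.7334·9.8351)/0.6976 = 0.93968, ln C = (11.5091·9.8351 − 6.7334·16.7199)/0.6976 = 0.87698.

k = 0.9397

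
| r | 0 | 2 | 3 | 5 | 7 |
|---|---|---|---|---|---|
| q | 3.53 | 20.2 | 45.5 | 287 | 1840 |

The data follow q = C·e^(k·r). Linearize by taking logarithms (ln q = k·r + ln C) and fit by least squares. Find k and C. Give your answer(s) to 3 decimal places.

k = 0.894, C = 3.367

Let Y = ln q. Fitting Y = k·r + ln C by least squares:
XᵀX = [[87.0000, 17.0000]; [17.0000, 5]], rhs = [98.3846, 21.2617]ᵀ  (here Σr = 17.0000, Σ(r)² = 87.0000, Σln q = 21.2617, Σr·ln q = 98.3846).
Solving (det = 146.0000): k = 0.89366, ln C = 1.21390, so C = exp(1.21390) = 3.36660.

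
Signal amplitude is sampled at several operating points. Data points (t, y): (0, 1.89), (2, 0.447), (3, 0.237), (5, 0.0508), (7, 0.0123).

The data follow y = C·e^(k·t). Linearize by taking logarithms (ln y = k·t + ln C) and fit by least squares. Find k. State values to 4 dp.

k = -0.7213

With ln yᵢ as the transformed response and tᵢ as the regressor:
Σt = 17.0000, Σ(t)² = 87.0000, Σln y = -8.9863, Σt·ln y = -51.6159.
Equations: 87.0000·k + 17.0000·ln C = -51.6159;  17.0000·k + 5·ln C = -8.9863.
Solving (det = 146.0000): k = -0.72131, ln C = 0.65520.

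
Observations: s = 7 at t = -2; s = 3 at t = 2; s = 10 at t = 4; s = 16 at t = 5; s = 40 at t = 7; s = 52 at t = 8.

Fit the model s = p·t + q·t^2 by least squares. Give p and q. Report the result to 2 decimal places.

Forming XᵀX = [[162, 1044]; [1044, 7410]] and Xᵀs = [808, 5888]ᵀ gives XᵀX·[p, q]ᵀ = Xᵀs.
Δ = 162·7410 − 1044² = 110484.
p = (808·7410 − 1044·5888)/110484 = -13316/9207; q = (162·5888 − 1044·808)/110484 = 3064/3069.

p = -1.45, q = 1.00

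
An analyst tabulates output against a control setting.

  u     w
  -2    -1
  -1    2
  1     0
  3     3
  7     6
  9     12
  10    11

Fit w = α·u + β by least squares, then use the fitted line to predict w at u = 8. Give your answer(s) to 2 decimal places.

ŵ = 8.88

Normal-equation sums: Σu·u = 245, Σu = 27, Σ1 = 7.
And Σu·w = 269, Σw = 33.
XᵀX·[α, β]ᵀ = Xᵀw becomes [[245, 27]; [27, 7]]·[α, β]ᵀ = [269, 33]ᵀ.
det = 245·7 − 27² = 986.
α = (269·7 − 27·33)/986 = 496/493; β = (245·33 − 27·269)/986 = 411/493.
At u = 8: ŵ = (496/493)·(8) + (411/493)·(1) = 151/17.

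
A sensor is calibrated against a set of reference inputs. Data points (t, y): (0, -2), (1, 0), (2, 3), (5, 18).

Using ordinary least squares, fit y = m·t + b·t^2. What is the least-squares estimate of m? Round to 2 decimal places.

From the data, Σt·t = 30, Σt·t^2 = 134, Σt^2·t^2 = 642.
Moment sums: Σt·y = 96, Σt^2·y = 462.
So AᵀA·[m, b]ᵀ = Aᵀy: [[30, 134]; [134, 642]]·[m, b]ᵀ = [96, 462]ᵀ.
Eliminating b: 642·(row 1) − 134·(row 2) gives 1304·m = 642·96 − 134·462 = -276, so m = -69/326.
Then b = (462 − 134·(-69/326))/642 = 249/326.

m = -0.21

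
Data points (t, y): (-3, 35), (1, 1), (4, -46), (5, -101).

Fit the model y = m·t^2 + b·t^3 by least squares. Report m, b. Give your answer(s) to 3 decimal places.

The normal system XᵀX·[m, b]ᵀ = Xᵀy is [[963, 3907]; [3907, 20451]]·[m, b]ᵀ = [-2945, -16513]ᵀ.
Eliminating b: 20451·(row 1) − 3907·(row 2) gives 4429664·m = 20451·(-2945) − 3907·(-16513) = 4288096, so m = 134003/138427.
Then b = ((-16513) − 3907·(134003/138427))/20451 = -137372/138427.

m = 0.968, b = -0.992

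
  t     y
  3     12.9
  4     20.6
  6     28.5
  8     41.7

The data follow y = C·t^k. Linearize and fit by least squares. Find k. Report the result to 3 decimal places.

k = 1.138

Let Y = ln y. Fitting Y = k·ln t + ln C by least squares:
Over the data: Σln t = 6.3561, Σ(ln t)² = 10.6632, Σln y = 12.6629, Σln t·ln y = 20.7629.
Normal system: [[10.6632, 6.3561]; [6.3561, 4]]·[k, ln C]ᵀ = [20.7629, 12.6629]ᵀ.
Δ = 10.6632·4 − (6.3561)² = 2.2529; k = (20.7629·4 − 6.3561·12.6629)/2.2529 = 1.13847, ln C = (10.6632·12.6629 − 6.3561·20.7629)/2.2529 = 1.35668.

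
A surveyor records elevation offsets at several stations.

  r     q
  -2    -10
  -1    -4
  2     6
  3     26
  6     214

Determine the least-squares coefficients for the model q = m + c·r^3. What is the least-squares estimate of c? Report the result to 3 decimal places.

The normal system XᵀX·[m, c]ᵀ = Xᵀq is [[5, 242]; [242, 47514]]·[m, c]ᵀ = [232, 47058]ᵀ.
Δ = 5·47514 − 242² = 179006.
m = (232·47514 − 242·47058)/179006 = -182394/89503; c = (5·47058 − 242·232)/179006 = 89573/89503.

c = 1.001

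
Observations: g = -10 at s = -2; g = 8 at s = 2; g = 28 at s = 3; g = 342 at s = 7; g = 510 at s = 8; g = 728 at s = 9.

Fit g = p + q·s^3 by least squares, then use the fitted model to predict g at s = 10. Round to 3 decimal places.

ĝ = 998.083

Normal-equation sums: Σ1 = 6, Σs^3 = 1611, Σs^3·s^3 = 912091.
For Mᵀg: Σg = 1606, Σs^3·g = 910038.
So MᵀM·[p, q]ᵀ = Mᵀg: [[6, 1611]; [1611, 912091]]·[p, q]ᵀ = [1606, 910038]ᵀ.
Eliminating q: 912091·(row 1) − 1611·(row 2) gives 2877225·p = 912091·1606 − 1611·910038 = -1253072, so p = -1253072/2877225.
Then q = (910038 − 1611·(-1253072/2877225))/912091 = 957654/959075.
At s = 10: ĝ = (-1253072/2877225)·(1) + (957654/959075)·(1000) = 2871708928/2877225.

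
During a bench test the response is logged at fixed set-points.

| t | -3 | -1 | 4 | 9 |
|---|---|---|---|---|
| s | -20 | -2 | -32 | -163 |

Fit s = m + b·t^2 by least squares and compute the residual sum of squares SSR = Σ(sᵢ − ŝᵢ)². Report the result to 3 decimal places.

Setting ∂/∂m … = 0 gives: 4·m + 107·b = -217;  107·m + 6899·b = -13897.
Eliminating b: 6899·(row 1) − 107·(row 2) gives 16147·m = 6899·(-217) − 107·(-13897) = -10104, so m = -10104/16147.
Then b = ((-13897) − 107·(-10104/16147))/6899 = -32369/16147.
Residuals: -21515/16147, 10179/16147, 11304/16147, 32/16147; SSR = 42998/16147.

SSR = 2.663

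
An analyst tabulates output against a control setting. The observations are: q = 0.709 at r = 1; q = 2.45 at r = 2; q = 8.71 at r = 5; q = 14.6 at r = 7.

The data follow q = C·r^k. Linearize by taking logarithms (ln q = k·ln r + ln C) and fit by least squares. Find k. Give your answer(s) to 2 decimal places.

k = 1.53

Taking logs, ln q = k·ln r + ln C, so regress ln q on ln r.
Σln r = 4.2485, Σ(ln r)² = 6.8573, Σln q = 5.3977, Σln r·ln q = 9.3217.
Equations: 6.8573·k + 4.2485·ln C = 9.3217;  4.2485·k + 4·ln C = 5.3977.
Slope k = (n·Σln r·ln q − Σln r·Σln q)/(n·Σ(ln r)² − (Σln r)²) = (4·9.3217 − 4.2485·5.3977)/9.3795 = 1.53045; ln C = (Σln q − k·Σln r)/n = -0.27611.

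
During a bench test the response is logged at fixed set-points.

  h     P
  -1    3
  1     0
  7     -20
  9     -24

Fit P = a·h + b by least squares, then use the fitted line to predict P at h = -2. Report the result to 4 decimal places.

With design matrix M, MᵀM = [[132, 16]; [16, 4]] and MᵀP = [-359, -41]ᵀ.
det = 132·4 − 16² = 272.
a = ((-359)·4 − 16·(-41))/272 = -195/68; b = (132·(-41) − 16·(-359))/272 = 83/68.
At h = -2: P̂ = (-195/68)·(-2) + (83/68)·(1) = 473/68.

P̂ = 6.9559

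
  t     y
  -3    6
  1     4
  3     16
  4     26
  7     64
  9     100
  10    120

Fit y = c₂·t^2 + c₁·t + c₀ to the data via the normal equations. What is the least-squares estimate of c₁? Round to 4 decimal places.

c₁ = 1.7801

From the data, Σt^2·t^2 = 19381, Σt^2·t = 2137, Σt^2 = 265, Σt·t = 265, Σt = 31, Σ1 = 7.
Right-hand side: Σt^2·y = 23854, Σt·y = 2686, Σy = 336.
Inverting the 3×3 Gram matrix, [c₂, c₁, c₀]ᵀ = [52069/51681, 30665/17227, 102098/51681]ᵀ.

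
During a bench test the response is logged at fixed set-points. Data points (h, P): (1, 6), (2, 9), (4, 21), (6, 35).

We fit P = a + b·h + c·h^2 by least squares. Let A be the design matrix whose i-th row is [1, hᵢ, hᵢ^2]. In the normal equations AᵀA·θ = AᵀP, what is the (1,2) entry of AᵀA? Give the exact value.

13

Row 1 ↔ basis 1, column 2 ↔ basis h, so (AᵀA)_{1,2} = Σᵢ h = (1)·(1) + (1)·(2) + (1)·(4) + (1)·(6) = 13.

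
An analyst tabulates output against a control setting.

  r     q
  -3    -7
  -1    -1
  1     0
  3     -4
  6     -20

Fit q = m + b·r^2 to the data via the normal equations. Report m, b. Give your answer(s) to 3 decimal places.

Entries of XᵀX: Σ1 = 5, Σr^2 = 56, Σr^2·r^2 = 1460.
And Σq = -32, Σr^2·q = -820.
So XᵀX·[m, b]ᵀ = Xᵀq: [[5, 56]; [56, 1460]]·[m, b]ᵀ = [-32, -820]ᵀ.
Δ = 5·1460 − 56² = 4164.
m = ((-32)·1460 − 56·(-820))/4164 = -200/1041; b = (5·(-820) − 56·(-32))/4164 = -577/1041.

m = -0.192, b = -0.554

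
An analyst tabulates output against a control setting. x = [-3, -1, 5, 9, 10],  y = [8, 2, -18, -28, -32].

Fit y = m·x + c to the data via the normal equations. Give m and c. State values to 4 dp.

m = -3.0588, c = -1.3647

Compute the Gram sums: Σx·x = 216, Σx = 20, Σ1 = 5.
Moment sums: Σx·y = -688, Σy = -68.
Normal equations: [[216, 20]; [20, 5]]·[m, c]ᵀ = [-688, -68]ᵀ.
det = 216·5 − 20² = 680.
m = ((-688)·5 − 20·(-68))/680 = -52/17; c = (216·(-68) − 20·(-688))/680 = -116/85.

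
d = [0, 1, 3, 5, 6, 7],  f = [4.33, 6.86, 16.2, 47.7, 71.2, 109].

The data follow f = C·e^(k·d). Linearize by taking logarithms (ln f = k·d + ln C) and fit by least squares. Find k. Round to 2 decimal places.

k = 0.47

Taking logs, ln f = k·d + ln C, so regress ln f on d.
Over the data: Σd = 22.0000, Σ(d)² = 120.0000, Σln f = 18.9981, Σd·ln f = 88.0378.
Normal system: [[120.0000, 22.0000]; [22.0000, 6]]·[k, ln C]ᵀ = [88.0378, 18.9981]ᵀ.
Slope k = (n·Σd·ln f − Σd·Σln f)/(n·Σ(d)² − (Σd)²) = (6·88.0378 − 22.0000·18.9981)/236.0000 = 0.46724; ln C = (Σln f − k·Σd)/n = 1.45312.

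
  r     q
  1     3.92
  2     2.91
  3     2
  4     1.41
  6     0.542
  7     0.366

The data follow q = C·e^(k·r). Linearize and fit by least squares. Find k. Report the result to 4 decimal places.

k = -0.4047

Linearized form: ln q = k·r + ln C. From the 6 transformed points,
Σr = 23.0000, Σ(r)² = 115.0000, Σln q = 1.8534, Σr·ln q = -3.7546.
Equations: 115.0000·k + 23.0000·ln C = -3.7546;  23.0000·k + 6·ln C = 1.8534.
Slope k = (n·Σr·ln q − Σr·Σln q)/(n·Σ(r)² − (Σr)²) = (6·-3.7546 − 23.0000·1.8534)/161.0000 = -0.40469; ln C = (Σln q − k·Σr)/n = 1.86021.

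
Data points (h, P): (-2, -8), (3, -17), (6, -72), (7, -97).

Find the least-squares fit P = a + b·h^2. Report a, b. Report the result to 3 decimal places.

From the data, Σ1 = 4, Σh^2 = 98, Σh^2·h^2 = 3794.
And ΣP = -194, Σh^2·P = -7530.
Normal equations: [[4, 98]; [98, 3794]]·[a, b]ᵀ = [-194, -7530]ᵀ.
Δ = 4·3794 − 98² = 5572.
a = ((-194)·3794 − 98·(-7530))/5572 = 68/199; b = (4·(-7530) − 98·(-194))/5572 = -2777/1393.

a = 0.342, b = -1.994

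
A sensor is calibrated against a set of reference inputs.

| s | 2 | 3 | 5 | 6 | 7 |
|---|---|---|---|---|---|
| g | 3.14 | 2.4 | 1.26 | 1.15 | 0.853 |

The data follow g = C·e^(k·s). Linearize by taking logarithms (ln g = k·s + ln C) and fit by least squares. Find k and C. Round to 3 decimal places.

k = -0.260, C = 5.163

With ln gᵢ as the transformed response and sᵢ as the regressor:
XᵀX = [[123.0000, 23.0000]; [23.0000, 5]], rhs = [5.7960, 2.2316]ᵀ  (here Σs = 23.0000, Σ(s)² = 123.0000, Σln g = 2.2316, Σs·ln g = 5.7960).
Solving (det = 86.0000): k = -0.25984, ln C = 1.64157, so C = exp(1.64157) = 5.16325.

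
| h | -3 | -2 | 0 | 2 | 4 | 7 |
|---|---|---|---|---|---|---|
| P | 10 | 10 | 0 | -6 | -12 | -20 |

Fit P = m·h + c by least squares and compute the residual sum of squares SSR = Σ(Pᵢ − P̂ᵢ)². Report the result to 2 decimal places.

Sums needed: Σh·h = 82, Σh = 8, Σ1 = 6.
For XᵀP: Σh·P = -250, ΣP = -18.
XᵀX·[m, c]ᵀ = XᵀP becomes [[82, 8]; [8, 6]]·[m, c]ᵀ = [-250, -18]ᵀ.
Determinant 82·6 − 8² = 428.
m = ((-250)·6 − 8·(-18))/428 = -339/107; c = (82·(-18) − 8·(-250))/428 = 131/107.
Residuals: -78/107, 261/107, -131/107, -95/107, -59/107, 102/107; SSR = 1068/107.

SSR = 9.98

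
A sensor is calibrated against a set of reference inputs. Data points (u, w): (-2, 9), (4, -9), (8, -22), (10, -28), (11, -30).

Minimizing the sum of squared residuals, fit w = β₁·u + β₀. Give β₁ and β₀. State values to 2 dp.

Normal-equation sums: Σu·u = 305, Σu = 31, Σ1 = 5.
Moment sums: Σu·w = -840, Σw = -80.
Δ = 305·5 − 31² = 564.
β₁ = ((-840)·5 − 31·(-80))/564 = -430/141; β₀ = (305·(-80) − 31·(-840))/564 = 410/141.

β₁ = -3.05, β₀ = 2.91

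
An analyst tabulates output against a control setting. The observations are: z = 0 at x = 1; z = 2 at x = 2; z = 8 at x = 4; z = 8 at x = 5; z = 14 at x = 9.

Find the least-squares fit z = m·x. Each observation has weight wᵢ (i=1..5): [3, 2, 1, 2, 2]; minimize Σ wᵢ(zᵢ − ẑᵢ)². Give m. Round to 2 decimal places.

m = 1.56

From the data, Σwᵢ·x·x = 239.
For MᵀWz: Σwᵢ·x·z = 372.
m = 372/239 = 1.55649.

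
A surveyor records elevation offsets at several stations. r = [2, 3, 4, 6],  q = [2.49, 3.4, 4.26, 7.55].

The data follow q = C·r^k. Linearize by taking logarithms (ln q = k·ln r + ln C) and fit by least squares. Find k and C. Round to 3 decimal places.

k = 0.995, C = 1.180

Let Y = ln q. Fitting Y = k·ln r + ln C by least squares:
Over the data: Σln r = 4.9698, Σ(ln r)² = 6.8196, Σln q = 5.6069, Σln r·ln q = 7.6080.
Normal system: [[6.8196, 4.9698]; [4.9698, 4]]·[k, ln C]ᵀ = [7.6080, 5.6069]ᵀ.
Slope k = (n·Σln r·ln q − Σln r·Σln q)/(n·Σ(ln r)² − (Σln r)²) = (4·7.6080 − 4.9698·5.6069)/2.5794 = 0.99520; ln C = (Σln q − k·Σln r)/n = 0.16523, so C = exp(0.16523) = 1.17966.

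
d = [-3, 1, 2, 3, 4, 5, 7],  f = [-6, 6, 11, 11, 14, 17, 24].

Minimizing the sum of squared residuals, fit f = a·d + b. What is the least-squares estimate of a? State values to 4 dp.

a = 2.9140

Entries of MᵀM: Σd·d = 113, Σd = 19, Σ1 = 7.
Moment sums: Σd·f = 388, Σf = 77.
So MᵀM·[a, b]ᵀ = Mᵀf: [[113, 19]; [19, 7]]·[a, b]ᵀ = [388, 77]ᵀ.
Δ = 113·7 − 19² = 430.
a = (388·7 − 19·77)/430 = 1253/430; b = (113·77 − 19·388)/430 = 1329/430.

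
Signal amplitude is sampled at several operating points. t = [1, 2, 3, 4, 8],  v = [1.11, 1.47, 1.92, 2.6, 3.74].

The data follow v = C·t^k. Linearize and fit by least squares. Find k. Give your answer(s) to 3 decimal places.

Taking logs, ln v = k·ln t + ln C, so regress ln v on ln t.
XᵀX = [[7.9333, 5.2575]; [5.2575, 5]], rhs = [5.0513, 3.4165]ᵀ  (here Σln t = 5.2575, Σ(ln t)² = 7.9333, Σln v = 3.4165, Σln t·ln v = 5.0513).
Δ = 7.9333·5 − (5.2575)² = 12.0252; k = (5.0513·5 − 5.2575·3.4165)/12.0252 = 0.60655, ln C = (7.9333·3.4165 − 5.2575·5.0513)/12.0252 = 0.04552.

k = 0.607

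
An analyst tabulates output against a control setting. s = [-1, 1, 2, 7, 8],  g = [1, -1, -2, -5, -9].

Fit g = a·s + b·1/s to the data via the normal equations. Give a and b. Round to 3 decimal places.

Setting ∂/∂a … = 0 gives: 119·a + 5·b = -113;  5·a + (7169/3136)·b = -271/56.
det = 119·(7169/3136) − 5² = 110673/448.
a = ((-113)·(7169/3136) − 5·(-271/56))/(110673/448) = -244739/258237; b = (119·(-271/56) − 5·(-113))/(110673/448) = -1624/36891.

a = -0.948, b = -0.044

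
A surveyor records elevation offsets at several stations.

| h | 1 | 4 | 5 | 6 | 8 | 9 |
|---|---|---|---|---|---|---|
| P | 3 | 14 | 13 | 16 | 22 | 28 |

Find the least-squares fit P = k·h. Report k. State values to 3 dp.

k = 2.906

Entries of MᵀM: Σh·h = 223.
For MᵀP: Σh·P = 648.
So MᵀM·[k]ᵀ = MᵀP: [[223]]·[k]ᵀ = [648]ᵀ.
k = 648/223 = 2.90583.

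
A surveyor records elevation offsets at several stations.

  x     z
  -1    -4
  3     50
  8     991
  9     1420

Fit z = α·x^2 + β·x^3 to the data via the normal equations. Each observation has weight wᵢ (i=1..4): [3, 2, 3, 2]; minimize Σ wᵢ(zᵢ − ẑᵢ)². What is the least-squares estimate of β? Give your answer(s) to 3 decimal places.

β = 2.026

The normal system MᵀWM·[α, β]ᵀ = MᵀWz is [[25575, 216885]; [216885, 1850775]]·[α, β]ᵀ = [421200, 3595248]ᵀ.
det = 25575·1850775 − 216885² = 294467400.
α = (421200·1850775 − 216885·3595248)/294467400 = -193456/272655; β = (25575·3595248 − 216885·421200)/294467400 = 110464/54531.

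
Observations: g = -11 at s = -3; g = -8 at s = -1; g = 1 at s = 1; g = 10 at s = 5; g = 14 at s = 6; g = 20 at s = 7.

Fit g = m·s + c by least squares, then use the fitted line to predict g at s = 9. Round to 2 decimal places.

Sums needed: Σs·s = 121, Σs = 15, Σ1 = 6.
Right-hand side: Σs·g = 316, Σg = 26.
Normal equations: [[121, 15]; [15, 6]]·[m, c]ᵀ = [316, 26]ᵀ.
Determinant 121·6 − 15² = 501.
m = (316·6 − 15·26)/501 = 502/167; c = (121·26 − 15·316)/501 = -1594/501.
At s = 9: ĝ = (502/167)·(9) + (-1594/501)·(1) = 11960/501.

ĝ = 23.87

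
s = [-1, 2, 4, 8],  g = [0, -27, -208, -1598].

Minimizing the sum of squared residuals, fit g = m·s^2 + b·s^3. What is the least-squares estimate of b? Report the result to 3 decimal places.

b = -2.994

With design matrix M, MᵀM = [[4369, 33823]; [33823, 266305]] and Mᵀg = [-105708, -831704]ᵀ.
Eliminating b: 266305·(row 1) − 33823·(row 2) gives 19491216·m = 266305·(-105708) − 33823·(-831704) = -19844548, so m = -4961137/4872804.
Then b = ((-831704) − 33823·(-4961137/4872804))/266305 = -14588273/4872804.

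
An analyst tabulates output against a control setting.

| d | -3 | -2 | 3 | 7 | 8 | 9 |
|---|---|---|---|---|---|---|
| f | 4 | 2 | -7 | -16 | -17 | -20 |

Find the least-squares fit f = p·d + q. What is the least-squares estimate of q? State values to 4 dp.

Normal-equation sums: Σd·d = 216, Σd = 22, Σ1 = 6.
And Σd·f = -465, Σf = -54.
Eliminating q: 6·(row 1) − 22·(row 2) gives 812·p = 6·(-465) − 22·(-54) = -1602, so p = -801/406.
Then q = ((-54) − 22·(-801/406))/6 = -717/406.

q = -1.7660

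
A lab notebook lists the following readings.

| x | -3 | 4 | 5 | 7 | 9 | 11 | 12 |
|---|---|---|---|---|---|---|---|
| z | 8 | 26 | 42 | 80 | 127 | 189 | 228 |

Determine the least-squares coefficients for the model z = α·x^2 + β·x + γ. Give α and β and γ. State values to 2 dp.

α = 1.49, β = 1.12, γ = -1.90

With design matrix M, MᵀM = [[45301, 4293, 445]; [4293, 445, 45]; [445, 45, 7]] and Mᵀz = [71446, 6808, 700]ᵀ.
Row-reducing yields α = 519261/348556, β = 390055/348556, γ = -165515/87139.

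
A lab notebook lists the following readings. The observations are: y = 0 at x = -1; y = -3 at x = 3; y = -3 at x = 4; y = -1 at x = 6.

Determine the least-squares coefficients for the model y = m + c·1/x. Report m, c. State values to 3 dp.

From the data, Σ1 = 4, Σ1/x = -1/4, Σ1/x·1/x = 173/144.
And Σy = -7, Σ1/x·y = -23/12.
So AᵀA·[m, c]ᵀ = Aᵀy: [[4, -1/4]; [-1/4, 173/144]]·[m, c]ᵀ = [-7, -23/12]ᵀ.
Eliminating c: (173/144)·(row 1) − (-1/4)·(row 2) gives (683/144)·m = (173/144)·(-7) − (-1/4)·(-23/12) = -80/9, so m = -1280/683.
Then c = ((-23/12) − (-1/4)·(-1280/683))/(173/144) = -1356/683.

m = -1.874, c = -1.985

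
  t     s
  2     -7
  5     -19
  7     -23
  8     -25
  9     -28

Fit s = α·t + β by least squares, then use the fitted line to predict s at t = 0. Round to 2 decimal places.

ŝ = -2.36

XᵀX·[α, β]ᵀ = Xᵀs reads: 223·α + 31·β = -722;  31·α + 5·β = -102.
(Σt·t = 223, Σt = 31, Σ1 = 5, Σt·s = -722, Σs = -102.)
Eliminating β: 5·(row 1) − 31·(row 2) gives 154·α = 5·(-722) − 31·(-102) = -448, so α = -32/11.
Then β = ((-102) − 31·(-32/11))/5 = -26/11.
At t = 0: ŝ = (-32/11)·(0) + (-26/11)·(1) = -26/11.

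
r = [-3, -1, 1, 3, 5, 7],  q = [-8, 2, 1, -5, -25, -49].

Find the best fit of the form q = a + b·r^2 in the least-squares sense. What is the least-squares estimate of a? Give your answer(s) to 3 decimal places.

a = 2.640

From the data, Σ1 = 6, Σr^2 = 94, Σr^2·r^2 = 3190.
Right-hand side: Σq = -84, Σr^2·q = -3140.
MᵀM·[a, b]ᵀ = Mᵀq becomes [[6, 94]; [94, 3190]]·[a, b]ᵀ = [-84, -3140]ᵀ.
Eliminating b: 3190·(row 1) − 94·(row 2) gives 10304·a = 3190·(-84) − 94·(-3140) = 27200, so a = 425/161.
Then b = ((-3140) − 94·(425/161))/3190 = -171/161.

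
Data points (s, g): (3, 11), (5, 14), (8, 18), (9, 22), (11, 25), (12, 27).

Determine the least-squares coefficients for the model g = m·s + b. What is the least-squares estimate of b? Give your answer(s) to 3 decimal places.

Sums needed: Σs·s = 444, Σs = 48, Σ1 = 6.
Right-hand side: Σs·g = 1044, Σg = 117.
Eliminating b: 6·(row 1) − 48·(row 2) gives 360·m = 6·1044 − 48·117 = 648, so m = 9/5.
Then b = (117 − 48·(9/5))/6 = 51/10.

b = 5.100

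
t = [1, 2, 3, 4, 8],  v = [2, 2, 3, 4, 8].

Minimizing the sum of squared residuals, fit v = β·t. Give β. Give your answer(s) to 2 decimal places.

β = 1.01

Compute the Gram sums: Σt·t = 94.
And Σt·v = 95.
Hence β = 95 / 94 ≈ 1.01064.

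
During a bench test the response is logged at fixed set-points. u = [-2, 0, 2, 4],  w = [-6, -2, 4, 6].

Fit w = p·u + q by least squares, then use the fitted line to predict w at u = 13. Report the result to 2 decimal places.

ŵ = 25.70

Entries of MᵀM: Σu·u = 24, Σu = 4, Σ1 = 4.
Moment sums: Σu·w = 44, Σw = 2.
Eliminating q: 4·(row 1) − 4·(row 2) gives 80·p = 4·44 − 4·2 = 168, so p = 21/10.
Then q = (2 − 4·(21/10))/4 = -8/5.
At u = 13: ŵ = (21/10)·(13) + (-8/5)·(1) = 257/10.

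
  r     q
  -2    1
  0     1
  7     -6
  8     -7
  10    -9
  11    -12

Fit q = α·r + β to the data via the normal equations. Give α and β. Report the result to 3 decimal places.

α = -0.968, β = 0.151

MᵀM·[α, β]ᵀ = Mᵀq reads: 338·α + 34·β = -322;  34·α + 6·β = -32.
(Σr·r = 338, Σr = 34, Σ1 = 6, Σr·q = -322, Σq = -32.)
Determinant 338·6 − 34² = 872.
α = ((-322)·6 − 34·(-32))/872 = -211/218; β = (338·(-32) − 34·(-322))/872 = 33/218.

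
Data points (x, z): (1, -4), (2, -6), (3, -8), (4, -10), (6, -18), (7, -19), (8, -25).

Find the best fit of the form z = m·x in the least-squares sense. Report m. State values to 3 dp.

m = -2.911

The normal system MᵀM·[m]ᵀ = Mᵀz is [[179]]·[m]ᵀ = [-521]ᵀ.
m = (-521)/179 = -2.91061.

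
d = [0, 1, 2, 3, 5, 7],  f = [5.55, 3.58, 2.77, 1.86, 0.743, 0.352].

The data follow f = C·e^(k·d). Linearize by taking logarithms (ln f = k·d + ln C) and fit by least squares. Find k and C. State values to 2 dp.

k = -0.40, C = 5.68

Linearized form: ln f = k·d + ln C. From the 6 transformed points,
AᵀA = [[88.0000, 18.0000]; [18.0000, 6]], rhs = [-3.6194, 3.2874]ᵀ  (here Σd = 18.0000, Σ(d)² = 88.0000, Σln f = 3.2874, Σd·ln f = -3.6194).
Slope k = (n·Σd·ln f − Σd·Σln f)/(n·Σ(d)² − (Σd)²) = (6·-3.6194 − 18.0000·3.2874)/204.0000 = -0.39652; ln C = (Σln f − k·Σd)/n = 1.73745, so C = exp(1.73745) = 5.68284.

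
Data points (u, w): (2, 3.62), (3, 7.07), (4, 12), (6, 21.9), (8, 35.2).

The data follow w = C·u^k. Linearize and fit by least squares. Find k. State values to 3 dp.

k = 1.638

Let Y = ln w. Fitting Y = k·ln u + ln C by least squares:
Sums: Σln u = 7.0493, Σ(ln u)² = 11.1437, Σln w = 12.3748, Σln u·ln w = 19.4205.
Normal system: [[11.1437, 7.0493]; [7.0493, 5]]·[k, ln C]ᵀ = [19.4205, 12.3748]ᵀ.
Solving (det = 6.0265): k = 1.63769, ln C = 0.16605.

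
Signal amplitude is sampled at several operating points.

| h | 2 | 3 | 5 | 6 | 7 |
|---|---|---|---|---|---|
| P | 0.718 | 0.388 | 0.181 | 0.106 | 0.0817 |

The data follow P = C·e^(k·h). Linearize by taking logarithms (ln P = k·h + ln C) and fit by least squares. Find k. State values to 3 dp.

Taking logs, ln P = k·h + ln C, so regress ln P on h.
Σh = 23.0000, Σ(h)² = 123.0000, Σln P = -7.7363, Σh·ln P = -43.0479.
Equations: 123.0000·k + 23.0000·ln C = -43.0479;  23.0000·k + 5·ln C = -7.7363.
Δ = 123.0000·5 − (23.0000)² = 86.0000; k = (-43.0479·5 − 23.0000·-7.7363)/86.0000 = -0.43377, ln C = (123.0000·-7.7363 − 23.0000·-43.0479)/86.0000 = 0.44809.

k = -0.434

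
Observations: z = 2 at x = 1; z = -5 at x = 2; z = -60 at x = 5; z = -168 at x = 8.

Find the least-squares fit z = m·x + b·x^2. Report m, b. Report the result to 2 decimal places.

m = 3.54, b = -3.07

Normal-equation sums: Σx·x = 94, Σx·x^2 = 646, Σx^2·x^2 = 4738.
Right-hand side: Σx·z = -1652, Σx^2·z = -12270.
Determinant 94·4738 − 646² = 28056.
m = ((-1652)·4738 − 646·(-12270))/28056 = 24811/7014; b = (94·(-12270) − 646·(-1652))/28056 = -21547/7014.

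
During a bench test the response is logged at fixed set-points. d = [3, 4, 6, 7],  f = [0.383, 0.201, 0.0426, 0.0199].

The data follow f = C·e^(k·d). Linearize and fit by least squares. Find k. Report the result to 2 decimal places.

k = -0.75

With ln fᵢ as the transformed response and dᵢ as the regressor:
Σd = 20.0000, Σ(d)² = 110.0000, Σln f = -9.6371, Σd·ln f = -55.6516.
Equations: 110.0000·k + 20.0000·ln C = -55.6516;  20.0000·k + 4·ln C = -9.6371.
Slope k = (n·Σd·ln f − Σd·Σln f)/(n·Σ(d)² − (Σd)²) = (4·-55.6516 − 20.0000·-9.6371)/40.0000 = -0.74661; ln C = (Σln f − k·Σd)/n = 1.32376.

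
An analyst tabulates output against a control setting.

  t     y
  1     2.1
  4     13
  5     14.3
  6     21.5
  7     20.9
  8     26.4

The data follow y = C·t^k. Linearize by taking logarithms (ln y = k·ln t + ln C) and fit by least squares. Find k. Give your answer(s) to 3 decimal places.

k = 1.216

Linearized form: ln y = k·ln t + ln C. From the 6 transformed points,
AᵀA = [[15.8331, 8.8128]; [8.8128, 6]], rhs = [26.0564, 15.3483]ᵀ  (here Σln t = 8.8128, Σ(ln t)² = 15.8331, Σln y = 15.3483, Σln t·ln y = 26.0564).
Slope k = (n·Σln t·ln y − Σln t·Σln y)/(n·Σ(ln t)² − (Σln t)²) = (6·26.0564 − 8.8128·15.3483)/17.3327 = 1.21596; ln C = (Σln y − k·Σln t)/n = 0.77204.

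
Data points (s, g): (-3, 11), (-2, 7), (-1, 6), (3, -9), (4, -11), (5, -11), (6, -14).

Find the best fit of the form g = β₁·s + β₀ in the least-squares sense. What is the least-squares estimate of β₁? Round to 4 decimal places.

β₁ = -2.8579

Normal-equation sums: Σs·s = 100, Σs = 12, Σ1 = 7.
Right-hand side: Σs·g = -263, Σg = -21.
MᵀM·[β₁, β₀]ᵀ = Mᵀg becomes [[100, 12]; [12, 7]]·[β₁, β₀]ᵀ = [-263, -21]ᵀ.
Eliminating β₀: 7·(row 1) − 12·(row 2) gives 556·β₁ = 7·(-263) − 12·(-21) = -1589, so β₁ = -1589/556.
Then β₀ = ((-21) − 12·(-1589/556))/7 = 264/139.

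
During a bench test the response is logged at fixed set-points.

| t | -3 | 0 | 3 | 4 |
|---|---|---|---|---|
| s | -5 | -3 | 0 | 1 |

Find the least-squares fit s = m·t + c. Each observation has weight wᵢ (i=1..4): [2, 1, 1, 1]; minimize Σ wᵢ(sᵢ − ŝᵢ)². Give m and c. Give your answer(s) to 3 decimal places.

Forming XᵀWX = [[43, 1]; [1, 5]] and XᵀWs = [34, -12]ᵀ gives XᵀWX·[m, c]ᵀ = XᵀWs.
Eliminating c: 5·(row 1) − 1·(row 2) gives 214·m = 5·34 − 1·(-12) = 182, so m = 91/107.
Then c = ((-12) − 1·(91/107))/5 = -275/107.

m = 0.850, c = -2.570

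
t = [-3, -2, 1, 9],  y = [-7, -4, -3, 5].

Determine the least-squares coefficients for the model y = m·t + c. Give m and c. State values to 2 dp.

Forming AᵀA = [[95, 5]; [5, 4]] and Aᵀy = [71, -9]ᵀ gives AᵀA·[m, c]ᵀ = Aᵀy.
Determinant 95·4 − 5² = 355.
m = (71·4 − 5·(-9))/355 = 329/355; c = (95·(-9) − 5·71)/355 = -242/71.

m = 0.93, c = -3.41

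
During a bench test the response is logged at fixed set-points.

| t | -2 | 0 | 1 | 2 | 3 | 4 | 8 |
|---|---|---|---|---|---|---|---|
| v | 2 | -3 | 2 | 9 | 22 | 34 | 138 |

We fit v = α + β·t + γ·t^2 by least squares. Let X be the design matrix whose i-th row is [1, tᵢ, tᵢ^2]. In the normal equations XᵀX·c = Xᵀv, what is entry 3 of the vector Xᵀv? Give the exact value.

Entry 3 ↔ basis t^2, so (Xᵀv)_{3} = Σᵢ (t^2)·vᵢ = (4)·(2) + (0)·(-3) + (1)·(2) + (4)·(9) + (9)·(22) + (16)·(34) + (64)·(138) = 9620.

9620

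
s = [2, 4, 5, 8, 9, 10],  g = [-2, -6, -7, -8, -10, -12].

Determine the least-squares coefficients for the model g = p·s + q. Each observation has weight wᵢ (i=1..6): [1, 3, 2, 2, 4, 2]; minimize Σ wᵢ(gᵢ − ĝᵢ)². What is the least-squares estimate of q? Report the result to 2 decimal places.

Normal-equation sums: Σwᵢ·s·s = 754, Σwᵢ·s = 96, Σwᵢ·1 = 14.
Right-hand side: Σwᵢ·s·g = -874, Σwᵢ·g = -114.
Normal equations: [[754, 96]; [96, 14]]·[p, q]ᵀ = [-874, -114]ᵀ.
Δ = 754·14 − 96² = 1340.
p = ((-874)·14 − 96·(-114))/1340 = -323/335; q = (754·(-114) − 96·(-874))/1340 = -513/335.

q = -1.53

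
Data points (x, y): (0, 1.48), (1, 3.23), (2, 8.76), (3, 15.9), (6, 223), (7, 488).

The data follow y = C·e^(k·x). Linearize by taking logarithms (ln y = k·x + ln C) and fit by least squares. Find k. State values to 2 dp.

k = 0.83

Linearized form: ln y = k·x + ln C. From the 6 transformed points,
AᵀA = [[99.0000, 19.0000]; [19.0000, 6]], rhs = [89.5871, 18.0985]ᵀ  (here Σx = 19.0000, Σ(x)² = 99.0000, Σln y = 18.0985, Σx·ln y = 89.5871).
Solving (det = 233.0000): k = 0.83112, ln C = 0.38455.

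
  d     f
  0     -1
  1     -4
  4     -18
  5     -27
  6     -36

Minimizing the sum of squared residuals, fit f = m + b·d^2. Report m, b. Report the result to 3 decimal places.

m = -2.246, b = -0.959

Sums needed: Σ1 = 5, Σd^2 = 78, Σd^2·d^2 = 2178.
Right-hand side: Σf = -86, Σd^2·f = -2263.
Eliminating b: 2178·(row 1) − 78·(row 2) gives 4806·m = 2178·(-86) − 78·(-2263) = -10794, so m = -1799/801.
Then b = ((-2263) − 78·(-1799/801))/2178 = -4607/4806.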